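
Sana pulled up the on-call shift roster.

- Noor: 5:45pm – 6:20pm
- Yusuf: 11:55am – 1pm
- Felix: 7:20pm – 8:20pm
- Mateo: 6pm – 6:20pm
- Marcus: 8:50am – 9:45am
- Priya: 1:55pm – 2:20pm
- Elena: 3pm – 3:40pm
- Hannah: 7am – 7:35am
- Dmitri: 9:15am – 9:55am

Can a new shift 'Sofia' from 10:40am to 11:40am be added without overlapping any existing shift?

Yes — the slot is free

Hannah: ends 7:35am at or before Sofia starts 10:40am → clear.
Marcus: ends 9:45am at or before Sofia starts 10:40am → clear.
Dmitri: ends 9:55am at or before Sofia starts 10:40am → clear.
Yusuf: starts 11:55am at or after Sofia ends 11:40am → clear.
Priya: starts 1:55pm at or after Sofia ends 11:40am → clear.
Elena: starts 3pm at or after Sofia ends 11:40am → clear.
Noor: starts 5:45pm at or after Sofia ends 11:40am → clear.
Mateo: starts 6pm at or after Sofia ends 11:40am → clear.
Felix: starts 7:20pm at or after Sofia ends 11:40am → clear.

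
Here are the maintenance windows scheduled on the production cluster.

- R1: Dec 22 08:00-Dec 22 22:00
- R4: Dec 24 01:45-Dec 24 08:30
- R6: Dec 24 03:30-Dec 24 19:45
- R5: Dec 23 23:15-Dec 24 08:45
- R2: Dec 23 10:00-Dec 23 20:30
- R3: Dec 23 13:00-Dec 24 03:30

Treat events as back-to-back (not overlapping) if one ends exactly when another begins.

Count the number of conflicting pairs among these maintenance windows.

6

Two intervals overlap when each starts before the other ends.
Sorted by start: R1, R2, R3, R5, R4, R6.
R2 starts after R1 ends; R1 is clear from here.
R3 starts before R2 ends → R2 and R3 overlap.
R5 starts after R2 ends; R2 is clear from here.
R5 starts before R3 ends → R3 and R5 overlap.
R4 starts before R3 ends → R3 and R4 overlap.
R6 starts exactly when R3 ends (back-to-back, no overlap).
R4 starts before R5 ends → R5 and R4 overlap.
R6 starts before R5 ends → R5 and R6 overlap.
R6 starts before R4 ends → R4 and R6 overlap.
Overlapping pairs: R2 & R3, R3 & R4, R3 & R5, R4 & R5, R4 & R6, R5 & R6 — 6 in total.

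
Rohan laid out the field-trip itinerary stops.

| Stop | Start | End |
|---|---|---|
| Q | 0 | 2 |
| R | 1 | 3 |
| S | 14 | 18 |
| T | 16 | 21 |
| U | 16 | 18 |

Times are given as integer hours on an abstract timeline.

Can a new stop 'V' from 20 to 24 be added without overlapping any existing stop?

No — it overlaps T

Q: ends 2 at or before V starts 20 → clear.
R: ends 3 at or before V starts 20 → clear.
S: ends 18 at or before V starts 20 → clear.
T: starts 16 before V ends 24, and ends 21 after V starts 20 → overlap.
U: ends 18 at or before V starts 20 → clear.
V overlaps T.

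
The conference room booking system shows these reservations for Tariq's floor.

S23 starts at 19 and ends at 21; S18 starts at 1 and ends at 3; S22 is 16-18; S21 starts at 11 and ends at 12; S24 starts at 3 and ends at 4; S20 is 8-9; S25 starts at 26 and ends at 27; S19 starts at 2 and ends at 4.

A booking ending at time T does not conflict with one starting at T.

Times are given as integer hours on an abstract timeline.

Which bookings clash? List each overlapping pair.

Sorted by start: S18, S19, S24, S20, S21, S22, S23, S25.
S19 starts before S18 ends → S18 and S19 overlap.
S24 starts exactly when S18 ends (back-to-back, no overlap) — done with S18.
S24 starts before S19 ends → S19 and S24 overlap.
S20 starts after S19 ends — done with S19.
S20 starts after S24 ends — done with S24.
S21 starts after S20 ends — done with S20.
S22 starts after S21 ends — done with S21.
S23 starts after S22 ends — done with S22.
S25 starts after S23 ends.

S18 & S19, S19 & S24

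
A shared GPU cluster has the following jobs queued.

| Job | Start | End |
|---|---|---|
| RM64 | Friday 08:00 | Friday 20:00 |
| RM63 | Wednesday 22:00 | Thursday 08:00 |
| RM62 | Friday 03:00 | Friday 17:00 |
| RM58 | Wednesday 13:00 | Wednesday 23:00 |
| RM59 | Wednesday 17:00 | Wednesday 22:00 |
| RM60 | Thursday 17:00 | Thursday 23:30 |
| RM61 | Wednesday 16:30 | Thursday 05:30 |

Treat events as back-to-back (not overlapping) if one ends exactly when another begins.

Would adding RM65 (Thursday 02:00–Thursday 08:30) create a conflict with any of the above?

RM58: ends Wednesday 23:00 at or before RM65 starts Thursday 02:00 → clear.
RM61: starts Wednesday 16:30 before RM65 ends Thursday 08:30, and ends Thursday 05:30 after RM65 starts Thursday 02:00 → overlap.
RM59: ends Wednesday 22:00 at or before RM65 starts Thursday 02:00 → clear.
RM63: starts Wednesday 22:00 before RM65 ends Thursday 08:30, and ends Thursday 08:00 after RM65 starts Thursday 02:00 → overlap.
RM60: starts Thursday 17:00 at or after RM65 ends Thursday 08:30 → clear.
RM62: starts Friday 03:00 at or after RM65 ends Thursday 08:30 → clear.
RM64: starts Friday 08:00 at or after RM65 ends Thursday 08:30 → clear.
RM65 overlaps RM61, RM63.

Yes — it overlaps RM61, RM63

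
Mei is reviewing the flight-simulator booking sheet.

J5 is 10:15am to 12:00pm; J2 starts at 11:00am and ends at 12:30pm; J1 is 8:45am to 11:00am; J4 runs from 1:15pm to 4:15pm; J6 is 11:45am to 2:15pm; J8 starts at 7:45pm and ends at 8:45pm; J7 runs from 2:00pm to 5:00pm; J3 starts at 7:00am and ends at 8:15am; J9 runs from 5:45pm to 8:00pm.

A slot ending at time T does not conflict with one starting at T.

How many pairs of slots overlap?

8

Sorted by start: J3, J1, J5, J2, J6, J4, J7, J9, J8.
J1 starts after J3 ends — done with J3.
J5 starts before J1 ends → J1 and J5 overlap.
J2 starts exactly when J1 ends (back-to-back, no overlap) — done with J1.
J2 starts before J5 ends → J5 and J2 overlap.
J6 starts before J5 ends → J5 and J6 overlap.
J4 starts after J5 ends — done with J5.
J6 starts before J2 ends → J2 and J6 overlap.
J4 starts after J2 ends — done with J2.
J4 starts before J6 ends → J6 and J4 overlap.
J7 starts before J6 ends → J6 and J7 overlap.
J9 starts after J6 ends — done with J6.
J7 starts before J4 ends → J4 and J7 overlap.
J9 starts after J4 ends — done with J4.
J9 starts after J7 ends — done with J7.
J8 starts before J9 ends → J9 and J8 overlap.
Overlapping pairs: J1 & J5, J2 & J5, J2 & J6, J4 & J6, J4 & J7, J5 & J6, J6 & J7, J8 & J9 — 8 in total.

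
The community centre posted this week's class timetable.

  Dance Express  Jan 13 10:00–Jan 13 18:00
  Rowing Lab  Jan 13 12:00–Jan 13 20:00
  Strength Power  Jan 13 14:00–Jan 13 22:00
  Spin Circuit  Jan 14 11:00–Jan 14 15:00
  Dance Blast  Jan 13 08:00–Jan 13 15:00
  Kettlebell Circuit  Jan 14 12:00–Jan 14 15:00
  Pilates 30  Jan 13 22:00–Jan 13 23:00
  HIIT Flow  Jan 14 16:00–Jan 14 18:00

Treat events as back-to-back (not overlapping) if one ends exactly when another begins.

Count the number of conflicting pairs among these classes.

7

Sorted by start: Dance Blast, Dance Express, Rowing Lab, Strength Power, Pilates 30, Spin Circuit, Kettlebell Circuit, HIIT Flow.
Dance Express starts before Dance Blast ends → Dance Blast and Dance Express overlap.
Rowing Lab starts before Dance Blast ends → Dance Blast and Rowing Lab overlap.
Strength Power starts before Dance Blast ends → Dance Blast and Strength Power overlap.
Pilates 30 starts after Dance Blast ends, so nothing later overlaps Dance Blast either.
Rowing Lab starts before Dance Express ends → Dance Express and Rowing Lab overlap.
Strength Power starts before Dance Express ends → Dance Express and Strength Power overlap.
Pilates 30 starts after Dance Express ends, so nothing later overlaps Dance Express either.
Strength Power starts before Rowing Lab ends → Rowing Lab and Strength Power overlap.
Pilates 30 starts after Rowing Lab ends, so nothing later overlaps Rowing Lab either.
Pilates 30 starts exactly when Strength Power ends (back-to-back, no overlap), so nothing later overlaps Strength Power either.
Spin Circuit starts after Pilates 30 ends, so nothing later overlaps Pilates 30 either.
Kettlebell Circuit starts before Spin Circuit ends → Spin Circuit and Kettlebell Circuit overlap.
HIIT Flow starts after Spin Circuit ends.
HIIT Flow starts after Kettlebell Circuit ends.
Overlapping pairs: Dance Blast & Dance Express, Dance Blast & Rowing Lab, Dance Blast & Strength Power, Dance Express & Rowing Lab, Dance Express & Strength Power, Kettlebell Circuit & Spin Circuit, Rowing Lab & Strength Power — 7 in total.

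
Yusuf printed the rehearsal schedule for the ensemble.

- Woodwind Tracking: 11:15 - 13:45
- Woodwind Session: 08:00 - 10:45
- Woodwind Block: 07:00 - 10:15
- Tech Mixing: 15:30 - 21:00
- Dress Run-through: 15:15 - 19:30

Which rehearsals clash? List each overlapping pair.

Sorted by start: Woodwind Block, Woodwind Session, Woodwind Tracking, Dress Run-through, Tech Mixing.
Woodwind Session starts before Woodwind Block ends → Woodwind Block and Woodwind Session overlap.
Woodwind Tracking starts after Woodwind Block ends — done with Woodwind Block.
Woodwind Tracking starts after Woodwind Session ends — done with Woodwind Session.
Dress Run-through starts after Woodwind Tracking ends — done with Woodwind Tracking.
Tech Mixing starts before Dress Run-through ends → Dress Run-through and Tech Mixing overlap.

Dress Run-through & Tech Mixing, Woodwind Block & Woodwind Session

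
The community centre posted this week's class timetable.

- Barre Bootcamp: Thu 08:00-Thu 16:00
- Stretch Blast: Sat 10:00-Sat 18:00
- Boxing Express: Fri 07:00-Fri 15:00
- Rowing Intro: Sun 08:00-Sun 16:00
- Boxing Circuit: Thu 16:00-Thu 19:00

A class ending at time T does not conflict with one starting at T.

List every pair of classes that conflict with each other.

none

Check each pair: they overlap iff neither finishes before the other starts.
Sorted by start: Barre Bootcamp, Boxing Circuit, Boxing Express, Stretch Blast, Rowing Intro.
Boxing Circuit starts exactly when Barre Bootcamp ends (back-to-back, no overlap), so Barre Bootcamp has no further overlaps.
Boxing Express starts after Boxing Circuit ends, so Boxing Circuit has no further overlaps.
Stretch Blast starts after Boxing Express ends, so Boxing Express has no further overlaps.
Rowing Intro starts after Stretch Blast ends.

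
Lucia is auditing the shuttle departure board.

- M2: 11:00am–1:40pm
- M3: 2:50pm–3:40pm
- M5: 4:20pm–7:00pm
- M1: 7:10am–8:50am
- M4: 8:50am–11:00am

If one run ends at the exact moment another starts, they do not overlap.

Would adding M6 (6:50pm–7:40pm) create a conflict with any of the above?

M1: ends 8:50am at or before M6 starts 6:50pm → clear.
M4: ends 11:00am at or before M6 starts 6:50pm → clear.
M2: ends 1:40pm at or before M6 starts 6:50pm → clear.
M3: ends 3:40pm at or before M6 starts 6:50pm → clear.
M5: starts 4:20pm before M6 ends 7:40pm, and ends 7:00pm after M6 starts 6:50pm → overlap.
M6 overlaps M5.

Yes — it overlaps M5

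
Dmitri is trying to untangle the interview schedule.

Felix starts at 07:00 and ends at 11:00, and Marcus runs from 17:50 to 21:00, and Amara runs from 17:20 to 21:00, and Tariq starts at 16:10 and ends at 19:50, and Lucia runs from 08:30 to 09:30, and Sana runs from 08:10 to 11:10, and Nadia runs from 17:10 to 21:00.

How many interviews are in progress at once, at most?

4

Walk through starts and ends in time order (an end at T is processed before a start at T):
07:00 start Felix → 1
08:10 start Sana → 2
08:30 start Lucia → 3
09:30 end Lucia → 2
11:00 end Felix → 1
11:10 end Sana → 0
16:10 start Tariq → 1
17:10 start Nadia → 2
17:20 start Amara → 3
17:50 start Marcus → 4
19:50 end Tariq → 3
21:00 end Amara → 2
21:00 end Marcus → 1
21:00 end Nadia → 0
Peak is 4, at 17:50 (Amara, Marcus, Nadia, Tariq).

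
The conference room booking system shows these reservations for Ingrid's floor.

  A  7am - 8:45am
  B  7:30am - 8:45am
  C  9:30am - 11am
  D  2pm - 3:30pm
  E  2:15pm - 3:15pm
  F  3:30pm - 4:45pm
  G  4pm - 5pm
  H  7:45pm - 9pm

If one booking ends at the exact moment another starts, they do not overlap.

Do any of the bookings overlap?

Sorted by start: A, B, C, D, E, F, G, H.
B starts before A ends → A and B overlap.
That's a conflict, so the schedule is not conflict-free.

Yes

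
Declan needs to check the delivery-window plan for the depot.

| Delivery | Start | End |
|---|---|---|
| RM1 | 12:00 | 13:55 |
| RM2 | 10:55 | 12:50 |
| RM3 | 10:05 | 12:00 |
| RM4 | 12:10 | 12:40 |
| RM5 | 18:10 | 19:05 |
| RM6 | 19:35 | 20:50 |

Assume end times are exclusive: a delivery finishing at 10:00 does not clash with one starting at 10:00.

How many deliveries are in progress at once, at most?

Sort all start/end points and keep a running count:
10:05 start RM3 → 1
10:55 start RM2 → 2
12:00 end RM3 → 1
12:00 start RM1 → 2
12:10 start RM4 → 3
12:40 end RM4 → 2
12:50 end RM2 → 1
13:55 end RM1 → 0
18:10 start RM5 → 1
19:05 end RM5 → 0
19:35 start RM6 → 1
20:50 end RM6 → 0
Peak is 3, at 12:10 (RM1, RM2, RM4).

3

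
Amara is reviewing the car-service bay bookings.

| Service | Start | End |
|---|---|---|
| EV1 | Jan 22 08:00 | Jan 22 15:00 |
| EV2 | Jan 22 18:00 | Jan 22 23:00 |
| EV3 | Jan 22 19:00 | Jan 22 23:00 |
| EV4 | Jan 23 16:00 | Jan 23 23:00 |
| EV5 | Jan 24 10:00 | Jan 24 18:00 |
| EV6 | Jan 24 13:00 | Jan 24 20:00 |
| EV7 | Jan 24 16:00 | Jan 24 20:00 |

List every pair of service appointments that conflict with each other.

Sorted by start: EV1, EV2, EV3, EV4, EV5, EV6, EV7.
EV2 starts after EV1 ends, so nothing later overlaps EV1 either.
EV3 starts before EV2 ends → EV2 and EV3 overlap.
EV4 starts after EV2 ends, so nothing later overlaps EV2 either.
EV4 starts after EV3 ends, so nothing later overlaps EV3 either.
EV5 starts after EV4 ends, so nothing later overlaps EV4 either.
EV6 starts before EV5 ends → EV5 and EV6 overlap.
EV7 starts before EV5 ends → EV5 and EV7 overlap.
EV7 starts before EV6 ends → EV6 and EV7 overlap.

EV2 & EV3, EV5 & EV6, EV5 & EV7, EV6 & EV7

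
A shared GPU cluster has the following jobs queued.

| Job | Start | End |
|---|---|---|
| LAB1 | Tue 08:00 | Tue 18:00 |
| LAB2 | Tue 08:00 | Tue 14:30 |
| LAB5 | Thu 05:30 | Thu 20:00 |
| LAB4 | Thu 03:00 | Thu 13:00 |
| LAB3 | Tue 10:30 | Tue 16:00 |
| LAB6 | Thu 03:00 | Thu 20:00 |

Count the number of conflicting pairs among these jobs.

6

Sorted by start: LAB1, LAB2, LAB3, LAB4, LAB6, LAB5.
LAB2 starts before LAB1 ends → LAB1 and LAB2 overlap.
LAB3 starts before LAB1 ends → LAB1 and LAB3 overlap.
LAB4 starts after LAB1 ends, so nothing later overlaps LAB1 either.
LAB3 starts before LAB2 ends → LAB2 and LAB3 overlap.
LAB4 starts after LAB2 ends, so nothing later overlaps LAB2 either.
LAB4 starts after LAB3 ends, so nothing later overlaps LAB3 either.
LAB6 starts before LAB4 ends → LAB4 and LAB6 overlap.
LAB5 starts before LAB4 ends → LAB4 and LAB5 overlap.
LAB5 starts before LAB6 ends → LAB6 and LAB5 overlap.
Overlapping pairs: LAB1 & LAB2, LAB1 & LAB3, LAB2 & LAB3, LAB4 & LAB5, LAB4 & LAB6, LAB5 & LAB6 — 6 in total.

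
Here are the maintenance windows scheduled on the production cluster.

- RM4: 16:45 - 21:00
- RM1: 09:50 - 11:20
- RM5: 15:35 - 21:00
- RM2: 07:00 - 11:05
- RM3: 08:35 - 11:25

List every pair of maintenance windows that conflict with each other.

Check each pair: they overlap iff neither finishes before the other starts.
Sorted by start: RM2, RM3, RM1, RM5, RM4.
RM3 starts before RM2 ends → RM2 and RM3 overlap.
RM1 starts before RM2 ends → RM2 and RM1 overlap.
RM5 starts after RM2 ends; RM2 is clear from here.
RM1 starts before RM3 ends → RM3 and RM1 overlap.
RM5 starts after RM3 ends; RM3 is clear from here.
RM5 starts after RM1 ends; RM1 is clear from here.
RM4 starts before RM5 ends → RM5 and RM4 overlap.

RM1 & RM2, RM1 & RM3, RM2 & RM3, RM4 & RM5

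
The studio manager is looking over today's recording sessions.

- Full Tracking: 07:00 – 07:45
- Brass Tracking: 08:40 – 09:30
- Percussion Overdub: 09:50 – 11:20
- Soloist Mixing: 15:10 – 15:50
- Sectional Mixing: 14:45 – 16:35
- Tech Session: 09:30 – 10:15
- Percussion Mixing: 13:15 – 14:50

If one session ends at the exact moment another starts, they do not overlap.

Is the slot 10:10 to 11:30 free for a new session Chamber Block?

No — it overlaps Percussion Overdub, Tech Session

Full Tracking: ends 07:45 at or before Chamber Block starts 10:10 → clear.
Brass Tracking: ends 09:30 at or before Chamber Block starts 10:10 → clear.
Tech Session: starts 09:30 before Chamber Block ends 11:30, and ends 10:15 after Chamber Block starts 10:10 → overlap.
Percussion Overdub: starts 09:50 before Chamber Block ends 11:30, and ends 11:20 after Chamber Block starts 10:10 → overlap.
Percussion Mixing: starts 13:15 at or after Chamber Block ends 11:30 → clear.
Sectional Mixing: starts 14:45 at or after Chamber Block ends 11:30 → clear.
Soloist Mixing: starts 15:10 at or after Chamber Block ends 11:30 → clear.
Chamber Block overlaps Percussion Overdub, Tech Session.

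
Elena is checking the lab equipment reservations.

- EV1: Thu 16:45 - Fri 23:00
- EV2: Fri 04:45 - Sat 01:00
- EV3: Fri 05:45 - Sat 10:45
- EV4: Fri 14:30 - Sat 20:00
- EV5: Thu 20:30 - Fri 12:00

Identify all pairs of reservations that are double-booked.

Sorted by start: EV1, EV5, EV2, EV3, EV4.
EV5 starts before EV1 ends → EV1 and EV5 overlap.
EV2 starts before EV1 ends → EV1 and EV2 overlap.
EV3 starts before EV1 ends → EV1 and EV3 overlap.
EV4 starts before EV1 ends → EV1 and EV4 overlap.
EV2 starts before EV5 ends → EV5 and EV2 overlap.
EV3 starts before EV5 ends → EV5 and EV3 overlap.
EV4 starts after EV5 ends.
EV3 starts before EV2 ends → EV2 and EV3 overlap.
EV4 starts before EV2 ends → EV2 and EV4 overlap.
EV4 starts before EV3 ends → EV3 and EV4 overlap.

EV1 & EV2, EV1 & EV3, EV1 & EV4, EV1 & EV5, EV2 & EV3, EV2 & EV4, EV2 & EV5, EV3 & EV4, EV3 & EV5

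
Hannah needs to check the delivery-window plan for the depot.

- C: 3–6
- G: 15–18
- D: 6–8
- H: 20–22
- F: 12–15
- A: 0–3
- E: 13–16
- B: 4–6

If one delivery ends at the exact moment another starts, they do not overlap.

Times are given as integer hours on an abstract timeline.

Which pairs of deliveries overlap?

Sorted by start: A, C, B, D, F, E, G, H.
C starts exactly when A ends (back-to-back, no overlap) — done with A.
B starts before C ends → C and B overlap.
D starts exactly when C ends (back-to-back, no overlap) — done with C.
D starts exactly when B ends (back-to-back, no overlap) — done with B.
F starts after D ends — done with D.
E starts before F ends → F and E overlap.
G starts exactly when F ends (back-to-back, no overlap) — done with F.
G starts before E ends → E and G overlap.
H starts after E ends.
H starts after G ends.

B & C, E & F, E & G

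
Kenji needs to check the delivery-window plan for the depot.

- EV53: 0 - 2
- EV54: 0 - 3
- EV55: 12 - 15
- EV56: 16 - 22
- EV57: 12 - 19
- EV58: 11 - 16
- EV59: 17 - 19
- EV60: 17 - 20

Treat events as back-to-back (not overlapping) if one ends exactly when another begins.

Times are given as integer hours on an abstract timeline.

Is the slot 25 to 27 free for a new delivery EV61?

EV53: ends 2 at or before EV61 starts 25 → clear.
EV54: ends 3 at or before EV61 starts 25 → clear.
EV58: ends 16 at or before EV61 starts 25 → clear.
EV55: ends 15 at or before EV61 starts 25 → clear.
EV57: ends 19 at or before EV61 starts 25 → clear.
EV56: ends 22 at or before EV61 starts 25 → clear.
EV59: ends 19 at or before EV61 starts 25 → clear.
EV60: ends 20 at or before EV61 starts 25 → clear.

Yes — the slot is free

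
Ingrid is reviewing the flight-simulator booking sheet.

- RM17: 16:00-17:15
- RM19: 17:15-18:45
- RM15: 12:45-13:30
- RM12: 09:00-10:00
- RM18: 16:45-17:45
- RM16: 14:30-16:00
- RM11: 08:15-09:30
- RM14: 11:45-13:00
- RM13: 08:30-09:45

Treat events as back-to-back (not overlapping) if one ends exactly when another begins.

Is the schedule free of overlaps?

No

Sorted by start: RM11, RM13, RM12, RM14, RM15, RM16, RM17, RM18, RM19.
RM13 starts before RM11 ends → RM11 and RM13 overlap.
That's a conflict, so the schedule is not conflict-free.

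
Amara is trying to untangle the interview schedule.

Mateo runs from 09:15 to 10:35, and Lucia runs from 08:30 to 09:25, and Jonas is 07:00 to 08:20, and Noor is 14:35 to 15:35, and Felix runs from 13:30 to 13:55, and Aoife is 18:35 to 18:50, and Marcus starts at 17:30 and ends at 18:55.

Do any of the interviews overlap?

Yes

Check each pair: they overlap iff neither finishes before the other starts.
Sorted by start: Jonas, Lucia, Mateo, Felix, Noor, Marcus, Aoife.
Lucia starts after Jonas ends — done with Jonas.
Mateo starts before Lucia ends → Lucia and Mateo overlap.
That's a conflict, so the schedule is not conflict-free.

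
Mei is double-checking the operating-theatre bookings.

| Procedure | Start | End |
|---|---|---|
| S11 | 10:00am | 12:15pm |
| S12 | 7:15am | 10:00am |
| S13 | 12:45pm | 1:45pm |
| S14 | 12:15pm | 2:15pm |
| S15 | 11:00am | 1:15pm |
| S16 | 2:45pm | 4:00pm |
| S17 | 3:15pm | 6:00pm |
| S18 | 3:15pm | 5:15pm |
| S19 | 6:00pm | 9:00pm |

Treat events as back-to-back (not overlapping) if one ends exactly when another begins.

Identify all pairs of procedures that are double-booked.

Sorted by start: S12, S11, S15, S14, S13, S16, S17, S18, S19.
S11 starts exactly when S12 ends (back-to-back, no overlap), so nothing later overlaps S12 either.
S15 starts before S11 ends → S11 and S15 overlap.
S14 starts exactly when S11 ends (back-to-back, no overlap), so nothing later overlaps S11 either.
S14 starts before S15 ends → S15 and S14 overlap.
S13 starts before S15 ends → S15 and S13 overlap.
S16 starts after S15 ends, so nothing later overlaps S15 either.
S13 starts before S14 ends → S14 and S13 overlap.
S16 starts after S14 ends, so nothing later overlaps S14 either.
S16 starts after S13 ends, so nothing later overlaps S13 either.
S17 starts before S16 ends → S16 and S17 overlap.
S18 starts before S16 ends → S16 and S18 overlap.
S19 starts after S16 ends.
S18 starts before S17 ends → S17 and S18 overlap.
S19 starts exactly when S17 ends (back-to-back, no overlap).
S19 starts after S18 ends.

S11 & S15, S13 & S14, S13 & S15, S14 & S15, S16 & S17, S16 & S18, S17 & S18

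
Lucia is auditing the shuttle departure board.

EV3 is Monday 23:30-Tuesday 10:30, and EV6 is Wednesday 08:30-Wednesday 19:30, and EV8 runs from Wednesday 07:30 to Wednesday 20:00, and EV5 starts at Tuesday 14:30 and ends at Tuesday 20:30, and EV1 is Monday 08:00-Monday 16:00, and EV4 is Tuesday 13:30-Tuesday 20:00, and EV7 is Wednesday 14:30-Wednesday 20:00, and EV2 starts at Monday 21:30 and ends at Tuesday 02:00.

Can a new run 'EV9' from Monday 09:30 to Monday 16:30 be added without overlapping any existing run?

EV1: starts Monday 08:00 before EV9 ends Monday 16:30, and ends Monday 16:00 after EV9 starts Monday 09:30 → overlap.
EV2: starts Monday 21:30 at or after EV9 ends Monday 16:30 → clear.
EV3: starts Monday 23:30 at or after EV9 ends Monday 16:30 → clear.
EV4: starts Tuesday 13:30 at or after EV9 ends Monday 16:30 → clear.
EV5: starts Tuesday 14:30 at or after EV9 ends Monday 16:30 → clear.
EV8: starts Wednesday 07:30 at or after EV9 ends Monday 16:30 → clear.
EV6: starts Wednesday 08:30 at or after EV9 ends Monday 16:30 → clear.
EV7: starts Wednesday 14:30 at or after EV9 ends Monday 16:30 → clear.
EV9 overlaps EV1.

No — it overlaps EV1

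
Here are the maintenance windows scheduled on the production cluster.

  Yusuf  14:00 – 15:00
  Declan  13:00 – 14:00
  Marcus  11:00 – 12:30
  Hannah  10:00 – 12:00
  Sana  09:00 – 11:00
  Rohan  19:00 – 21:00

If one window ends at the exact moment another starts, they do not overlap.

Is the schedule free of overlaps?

Sorted by start: Sana, Hannah, Marcus, Declan, Yusuf, Rohan.
Hannah starts before Sana ends → Sana and Hannah overlap.
That's a conflict, so the schedule is not conflict-free.

No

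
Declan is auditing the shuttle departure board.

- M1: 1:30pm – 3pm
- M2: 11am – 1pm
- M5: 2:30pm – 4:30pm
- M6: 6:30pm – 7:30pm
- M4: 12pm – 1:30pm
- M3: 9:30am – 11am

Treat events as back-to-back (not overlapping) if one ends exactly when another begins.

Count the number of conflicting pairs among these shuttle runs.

Check each pair: they overlap iff neither finishes before the other starts.
Sorted by start: M3, M2, M4, M1, M5, M6.
M2 starts exactly when M3 ends (back-to-back, no overlap) — done with M3.
M4 starts before M2 ends → M2 and M4 overlap.
M1 starts after M2 ends — done with M2.
M1 starts exactly when M4 ends (back-to-back, no overlap) — done with M4.
M5 starts before M1 ends → M1 and M5 overlap.
M6 starts after M1 ends.
M6 starts after M5 ends.
Overlapping pairs: M1 & M5, M2 & M4 — 2 in total.

2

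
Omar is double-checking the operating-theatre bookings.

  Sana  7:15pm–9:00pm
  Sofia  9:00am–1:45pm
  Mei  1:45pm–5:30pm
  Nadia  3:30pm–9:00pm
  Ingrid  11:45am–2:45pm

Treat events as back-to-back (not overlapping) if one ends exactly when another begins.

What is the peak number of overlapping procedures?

2

Sweep the timeline, counting +1 at each start and −1 at each end (ends before starts at a tie):
9:00am start Sofia → 1
11:45am start Ingrid → 2
1:45pm end Sofia → 1
1:45pm start Mei → 2
2:45pm end Ingrid → 1
3:30pm start Nadia → 2
5:30pm end Mei → 1
7:15pm start Sana → 2
9:00pm end Nadia → 1
9:00pm end Sana → 0
Peak is 2, at 11:45am (Ingrid, Sofia).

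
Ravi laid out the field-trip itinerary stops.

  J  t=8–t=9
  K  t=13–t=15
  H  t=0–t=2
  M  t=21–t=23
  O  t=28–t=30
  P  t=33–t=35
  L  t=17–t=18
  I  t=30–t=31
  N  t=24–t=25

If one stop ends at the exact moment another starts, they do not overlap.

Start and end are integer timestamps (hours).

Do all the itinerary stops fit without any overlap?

Yes

Check each pair: they overlap iff neither finishes before the other starts.
Sorted by start: H, J, K, L, M, N, O, I, P.
J starts after H ends; H is clear from here.
K starts after J ends; J is clear from here.
L starts after K ends; K is clear from here.
M starts after L ends; L is clear from here.
N starts after M ends; M is clear from here.
O starts after N ends; N is clear from here.
I starts exactly when O ends (back-to-back, no overlap); O is clear from here.
P starts after I ends.
Every pair is clear; the schedule has no overlaps.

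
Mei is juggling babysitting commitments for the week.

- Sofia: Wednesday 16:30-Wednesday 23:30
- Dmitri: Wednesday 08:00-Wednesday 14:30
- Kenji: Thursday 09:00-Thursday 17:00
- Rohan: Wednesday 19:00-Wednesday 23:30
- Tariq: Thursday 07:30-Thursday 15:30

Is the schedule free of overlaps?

Sorted by start: Dmitri, Sofia, Rohan, Tariq, Kenji.
Sofia starts after Dmitri ends — done with Dmitri.
Rohan starts before Sofia ends → Sofia and Rohan overlap.
That's a conflict, so the schedule is not conflict-free.

No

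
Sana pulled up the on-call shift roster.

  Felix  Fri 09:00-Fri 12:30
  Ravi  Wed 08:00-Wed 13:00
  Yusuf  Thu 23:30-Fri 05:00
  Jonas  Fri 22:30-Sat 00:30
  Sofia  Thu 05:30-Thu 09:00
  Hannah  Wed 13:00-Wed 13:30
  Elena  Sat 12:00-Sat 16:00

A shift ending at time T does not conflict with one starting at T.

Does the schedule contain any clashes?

Sorted by start: Ravi, Hannah, Sofia, Yusuf, Felix, Jonas, Elena.
Hannah starts exactly when Ravi ends (back-to-back, no overlap); Ravi is clear from here.
Sofia starts after Hannah ends; Hannah is clear from here.
Yusuf starts after Sofia ends; Sofia is clear from here.
Felix starts after Yusuf ends; Yusuf is clear from here.
Jonas starts after Felix ends; Felix is clear from here.
Elena starts after Jonas ends.
Every pair is clear; the schedule has no overlaps.

No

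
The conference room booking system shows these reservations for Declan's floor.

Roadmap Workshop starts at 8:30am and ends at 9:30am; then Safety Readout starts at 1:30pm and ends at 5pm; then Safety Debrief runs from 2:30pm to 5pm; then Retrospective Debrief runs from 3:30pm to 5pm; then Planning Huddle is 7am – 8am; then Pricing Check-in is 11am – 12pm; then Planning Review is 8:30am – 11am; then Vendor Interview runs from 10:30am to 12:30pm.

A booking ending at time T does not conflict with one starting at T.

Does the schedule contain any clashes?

Yes

Sorted by start: Planning Huddle, Planning Review, Roadmap Workshop, Vendor Interview, Pricing Check-in, Safety Readout, Safety Debrief, Retrospective Debrief.
Planning Review starts after Planning Huddle ends — done with Planning Huddle.
Roadmap Workshop starts before Planning Review ends → Planning Review and Roadmap Workshop overlap.
That's a conflict, so the schedule is not conflict-free.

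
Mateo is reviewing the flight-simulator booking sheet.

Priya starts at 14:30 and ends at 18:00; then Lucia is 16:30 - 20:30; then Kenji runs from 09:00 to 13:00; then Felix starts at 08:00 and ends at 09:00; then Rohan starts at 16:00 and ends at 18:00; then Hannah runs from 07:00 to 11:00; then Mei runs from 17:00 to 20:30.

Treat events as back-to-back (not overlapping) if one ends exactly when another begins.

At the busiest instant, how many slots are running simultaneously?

Walk through starts and ends in time order (an end at T is processed before a start at T):
07:00 start Hannah → 1
08:00 start Felix → 2
09:00 end Felix → 1
09:00 start Kenji → 2
11:00 end Hannah → 1
13:00 end Kenji → 0
14:30 start Priya → 1
16:00 start Rohan → 2
16:30 start Lucia → 3
17:00 start Mei → 4
18:00 end Priya → 3
18:00 end Rohan → 2
20:30 end Lucia → 1
20:30 end Mei → 0
Peak is 4, at 17:00 (Lucia, Mei, Priya, Rohan).

4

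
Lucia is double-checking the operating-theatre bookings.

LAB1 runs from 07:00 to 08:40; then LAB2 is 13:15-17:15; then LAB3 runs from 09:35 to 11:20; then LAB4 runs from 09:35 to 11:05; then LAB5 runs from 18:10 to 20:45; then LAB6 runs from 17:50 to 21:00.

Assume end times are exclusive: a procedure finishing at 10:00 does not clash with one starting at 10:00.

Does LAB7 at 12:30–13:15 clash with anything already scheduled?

LAB1: ends 08:40 at or before LAB7 starts 12:30 → clear.
LAB3: ends 11:20 at or before LAB7 starts 12:30 → clear.
LAB4: ends 11:05 at or before LAB7 starts 12:30 → clear.
LAB2: starts 13:15 at or after LAB7 ends 13:15 → clear.
LAB6: starts 17:50 at or after LAB7 ends 13:15 → clear.
LAB5: starts 18:10 at or after LAB7 ends 13:15 → clear.

No — it doesn't clash with anything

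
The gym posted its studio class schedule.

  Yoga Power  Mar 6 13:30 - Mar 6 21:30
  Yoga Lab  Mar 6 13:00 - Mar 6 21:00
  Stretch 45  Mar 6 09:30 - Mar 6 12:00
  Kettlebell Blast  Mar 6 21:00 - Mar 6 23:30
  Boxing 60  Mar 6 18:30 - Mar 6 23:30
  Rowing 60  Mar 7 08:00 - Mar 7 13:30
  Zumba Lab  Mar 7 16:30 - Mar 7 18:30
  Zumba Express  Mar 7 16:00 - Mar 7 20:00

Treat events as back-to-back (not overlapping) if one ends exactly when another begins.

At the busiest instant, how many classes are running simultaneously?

Sweep the timeline, counting +1 at each start and −1 at each end (ends before starts at a tie):
Mar 6 09:30 start Stretch 45 → 1
Mar 6 12:00 end Stretch 45 → 0
Mar 6 13:00 start Yoga Lab → 1
Mar 6 13:30 start Yoga Power → 2
Mar 6 18:30 start Boxing 60 → 3
Mar 6 21:00 end Yoga Lab → 2
Mar 6 21:00 start Kettlebell Blast → 3
Mar 6 21:30 end Yoga Power → 2
Mar 6 23:30 end Boxing 60 → 1
Mar 6 23:30 end Kettlebell Blast → 0
Mar 7 08:00 start Rowing 60 → 1
Mar 7 13:30 end Rowing 60 → 0
Mar 7 16:00 start Zumba Express → 1
Mar 7 16:30 start Zumba Lab → 2
Mar 7 18:30 end Zumba Lab → 1
Mar 7 20:00 end Zumba Express → 0
Peak is 3, at Mar 6 18:30 (Boxing 60, Yoga Lab, Yoga Power).

3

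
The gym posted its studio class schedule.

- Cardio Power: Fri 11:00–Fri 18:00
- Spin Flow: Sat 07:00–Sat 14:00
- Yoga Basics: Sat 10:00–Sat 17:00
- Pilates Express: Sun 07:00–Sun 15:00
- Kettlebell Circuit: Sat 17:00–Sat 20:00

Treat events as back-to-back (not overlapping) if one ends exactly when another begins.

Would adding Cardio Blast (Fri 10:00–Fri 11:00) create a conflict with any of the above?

Cardio Power: starts Fri 11:00 at or after Cardio Blast ends Fri 11:00 → clear.
Spin Flow: starts Sat 07:00 at or after Cardio Blast ends Fri 11:00 → clear.
Yoga Basics: starts Sat 10:00 at or after Cardio Blast ends Fri 11:00 → clear.
Kettlebell Circuit: starts Sat 17:00 at or after Cardio Blast ends Fri 11:00 → clear.
Pilates Express: starts Sun 07:00 at or after Cardio Blast ends Fri 11:00 → clear.

No — it doesn't clash with anything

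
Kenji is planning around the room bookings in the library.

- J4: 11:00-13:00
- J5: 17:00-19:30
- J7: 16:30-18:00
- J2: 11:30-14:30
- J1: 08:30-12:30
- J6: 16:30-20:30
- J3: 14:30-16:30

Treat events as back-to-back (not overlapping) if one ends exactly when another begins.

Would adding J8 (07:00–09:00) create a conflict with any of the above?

J1: starts 08:30 before J8 ends 09:00, and ends 12:30 after J8 starts 07:00 → overlap.
J4: starts 11:00 at or after J8 ends 09:00 → clear.
J2: starts 11:30 at or after J8 ends 09:00 → clear.
J3: starts 14:30 at or after J8 ends 09:00 → clear.
J6: starts 16:30 at or after J8 ends 09:00 → clear.
J7: starts 16:30 at or after J8 ends 09:00 → clear.
J5: starts 17:00 at or after J8 ends 09:00 → clear.
J8 overlaps J1.

Yes — it overlaps J1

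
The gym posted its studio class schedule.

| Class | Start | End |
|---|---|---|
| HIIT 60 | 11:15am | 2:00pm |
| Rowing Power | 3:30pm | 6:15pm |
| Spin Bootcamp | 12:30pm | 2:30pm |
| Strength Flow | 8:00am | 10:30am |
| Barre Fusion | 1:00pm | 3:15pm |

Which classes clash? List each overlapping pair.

Check each pair: they overlap iff neither finishes before the other starts.
Sorted by start: Strength Flow, HIIT 60, Spin Bootcamp, Barre Fusion, Rowing Power.
HIIT 60 starts after Strength Flow ends, so nothing later overlaps Strength Flow either.
Spin Bootcamp starts before HIIT 60 ends → HIIT 60 and Spin Bootcamp overlap.
Barre Fusion starts before HIIT 60 ends → HIIT 60 and Barre Fusion overlap.
Rowing Power starts after HIIT 60 ends.
Barre Fusion starts before Spin Bootcamp ends → Spin Bootcamp and Barre Fusion overlap.
Rowing Power starts after Spin Bootcamp ends.
Rowing Power starts after Barre Fusion ends.

Barre Fusion & HIIT 60, Barre Fusion & Spin Bootcamp, HIIT 60 & Spin Bootcamp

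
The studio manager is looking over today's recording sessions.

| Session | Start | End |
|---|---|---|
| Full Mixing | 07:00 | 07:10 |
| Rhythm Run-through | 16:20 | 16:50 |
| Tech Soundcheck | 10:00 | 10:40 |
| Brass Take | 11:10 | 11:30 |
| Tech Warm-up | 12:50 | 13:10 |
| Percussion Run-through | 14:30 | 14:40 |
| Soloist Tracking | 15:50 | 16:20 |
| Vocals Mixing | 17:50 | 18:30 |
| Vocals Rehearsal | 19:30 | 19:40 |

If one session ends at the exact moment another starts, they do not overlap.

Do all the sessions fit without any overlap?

Sorted by start: Full Mixing, Tech Soundcheck, Brass Take, Tech Warm-up, Percussion Run-through, Soloist Tracking, Rhythm Run-through, Vocals Mixing, Vocals Rehearsal.
Tech Soundcheck starts after Full Mixing ends, so nothing later overlaps Full Mixing either.
Brass Take starts after Tech Soundcheck ends, so nothing later overlaps Tech Soundcheck either.
Tech Warm-up starts after Brass Take ends, so nothing later overlaps Brass Take either.
Percussion Run-through starts after Tech Warm-up ends, so nothing later overlaps Tech Warm-up either.
Soloist Tracking starts after Percussion Run-through ends, so nothing later overlaps Percussion Run-through either.
Rhythm Run-through starts exactly when Soloist Tracking ends (back-to-back, no overlap), so nothing later overlaps Soloist Tracking either.
Vocals Mixing starts after Rhythm Run-through ends, so nothing later overlaps Rhythm Run-through either.
Vocals Rehearsal starts after Vocals Mixing ends.
Every pair is clear; the schedule has no overlaps.

Yes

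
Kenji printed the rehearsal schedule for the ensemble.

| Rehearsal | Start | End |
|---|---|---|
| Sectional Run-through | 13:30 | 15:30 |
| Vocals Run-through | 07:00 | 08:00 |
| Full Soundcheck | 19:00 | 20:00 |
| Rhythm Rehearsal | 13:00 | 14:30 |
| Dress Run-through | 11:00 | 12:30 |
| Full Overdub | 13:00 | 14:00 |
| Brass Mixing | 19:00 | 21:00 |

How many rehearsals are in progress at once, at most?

Sweep the timeline, counting +1 at each start and −1 at each end (ends before starts at a tie):
07:00 start Vocals Run-through → 1
08:00 end Vocals Run-through → 0
11:00 start Dress Run-through → 1
12:30 end Dress Run-through → 0
13:00 start Full Overdub → 1
13:00 start Rhythm Rehearsal → 2
13:30 start Sectional Run-through → 3
14:00 end Full Overdub → 2
14:30 end Rhythm Rehearsal → 1
15:30 end Sectional Run-through → 0
19:00 start Brass Mixing → 1
19:00 start Full Soundcheck → 2
20:00 end Full Soundcheck → 1
21:00 end Brass Mixing → 0
Peak is 3, at 13:30 (Full Overdub, Rhythm Rehearsal, Sectional Run-through).

3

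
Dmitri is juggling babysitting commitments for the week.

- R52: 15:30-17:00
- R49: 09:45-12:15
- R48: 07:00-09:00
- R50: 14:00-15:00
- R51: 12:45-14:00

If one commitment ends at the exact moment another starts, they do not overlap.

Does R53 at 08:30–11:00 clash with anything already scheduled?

Yes — it overlaps R48, R49

R48: starts 07:00 before R53 ends 11:00, and ends 09:00 after R53 starts 08:30 → overlap.
R49: starts 09:45 before R53 ends 11:00, and ends 12:15 after R53 starts 08:30 → overlap.
R51: starts 12:45 at or after R53 ends 11:00 → clear.
R50: starts 14:00 at or after R53 ends 11:00 → clear.
R52: starts 15:30 at or after R53 ends 11:00 → clear.
R53 overlaps R48, R49.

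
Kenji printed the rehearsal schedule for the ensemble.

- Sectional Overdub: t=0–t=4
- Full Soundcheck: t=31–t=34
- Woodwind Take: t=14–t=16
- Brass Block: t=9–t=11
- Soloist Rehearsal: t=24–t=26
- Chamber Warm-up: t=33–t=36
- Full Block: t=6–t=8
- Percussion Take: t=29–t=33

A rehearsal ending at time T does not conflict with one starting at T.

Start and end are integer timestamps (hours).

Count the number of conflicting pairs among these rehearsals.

2

Sorted by start: Sectional Overdub, Full Block, Brass Block, Woodwind Take, Soloist Rehearsal, Percussion Take, Full Soundcheck, Chamber Warm-up.
Full Block starts after Sectional Overdub ends, so nothing later overlaps Sectional Overdub either.
Brass Block starts after Full Block ends, so nothing later overlaps Full Block either.
Woodwind Take starts after Brass Block ends, so nothing later overlaps Brass Block either.
Soloist Rehearsal starts after Woodwind Take ends, so nothing later overlaps Woodwind Take either.
Percussion Take starts after Soloist Rehearsal ends, so nothing later overlaps Soloist Rehearsal either.
Full Soundcheck starts before Percussion Take ends → Percussion Take and Full Soundcheck overlap.
Chamber Warm-up starts exactly when Percussion Take ends (back-to-back, no overlap).
Chamber Warm-up starts before Full Soundcheck ends → Full Soundcheck and Chamber Warm-up overlap.
Overlapping pairs: Chamber Warm-up & Full Soundcheck, Full Soundcheck & Percussion Take — 2 in total.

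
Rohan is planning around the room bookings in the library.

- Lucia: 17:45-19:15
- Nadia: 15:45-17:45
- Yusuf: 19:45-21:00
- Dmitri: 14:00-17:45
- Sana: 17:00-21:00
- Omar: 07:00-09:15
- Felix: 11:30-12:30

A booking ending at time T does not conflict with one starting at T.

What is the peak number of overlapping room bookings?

3

Walk through starts and ends in time order (an end at T is processed before a start at T):
07:00 start Omar → 1
09:15 end Omar → 0
11:30 start Felix → 1
12:30 end Felix → 0
14:00 start Dmitri → 1
15:45 start Nadia → 2
17:00 start Sana → 3
17:45 end Dmitri → 2
17:45 end Nadia → 1
17:45 start Lucia → 2
19:15 end Lucia → 1
19:45 start Yusuf → 2
21:00 end Sana → 1
21:00 end Yusuf → 0
Peak is 3, at 17:00 (Dmitri, Nadia, Sana).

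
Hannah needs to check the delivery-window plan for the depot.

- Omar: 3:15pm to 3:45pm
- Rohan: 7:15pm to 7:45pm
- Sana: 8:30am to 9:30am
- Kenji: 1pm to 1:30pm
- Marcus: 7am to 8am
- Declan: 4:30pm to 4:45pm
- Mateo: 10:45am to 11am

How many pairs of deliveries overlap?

Sorted by start: Marcus, Sana, Mateo, Kenji, Omar, Declan, Rohan.
Sana starts after Marcus ends, so Marcus has no further overlaps.
Mateo starts after Sana ends, so Sana has no further overlaps.
Kenji starts after Mateo ends, so Mateo has no further overlaps.
Omar starts after Kenji ends, so Kenji has no further overlaps.
Declan starts after Omar ends, so Omar has no further overlaps.
Rohan starts after Declan ends.
No pair overlaps.

0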